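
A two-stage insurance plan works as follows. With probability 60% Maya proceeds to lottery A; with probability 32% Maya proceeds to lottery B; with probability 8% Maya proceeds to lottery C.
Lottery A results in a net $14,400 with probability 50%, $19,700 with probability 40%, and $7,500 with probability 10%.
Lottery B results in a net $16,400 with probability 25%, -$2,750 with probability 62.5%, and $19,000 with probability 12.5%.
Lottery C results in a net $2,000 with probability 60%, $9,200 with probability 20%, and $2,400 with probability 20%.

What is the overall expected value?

EV(A) = 0.5 × 14400 + 0.4 × 19700 + 0.1 × 7500 = 7200 + 7880 + 750 = 15830
EV(B) = 0.25 × 16400 + 0.625 × (-2750) + 0.125 × 19000 = 4100 − 1718.75 + 2375 = 4756.25
EV(C) = 0.6 × 2000 + 0.2 × 9200 + 0.2 × 2400 = 1200 + 1840 + 480 = 3520
Overall = 0.6 × 15830 + 0.32 × 4756.25 + 0.08 × 3520 = 9498 + 1522 + 281.6 = 11301.6

$11,301.60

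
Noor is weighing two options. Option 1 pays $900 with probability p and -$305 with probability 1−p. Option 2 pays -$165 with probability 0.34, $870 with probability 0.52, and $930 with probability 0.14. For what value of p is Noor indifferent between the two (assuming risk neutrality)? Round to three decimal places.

p = 0.690

EV(Option 2) = 0.34 × (-165) + 0.52 × 870 + 0.14 × 930 = -56.1 + 452.4 + 130.2 = 526.5
p·900 + (1−p)·(-305) = 526.5
1205p − 305 = 526.5
p = (526.5 + 305) / 1205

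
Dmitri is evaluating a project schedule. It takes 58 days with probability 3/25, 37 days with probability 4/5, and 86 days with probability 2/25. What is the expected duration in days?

43.44 days

EV = 3/25 × 58 + 4/5 × 37 + 2/25 × 86 = 6.96 + 29.6 + 6.88 = 43.44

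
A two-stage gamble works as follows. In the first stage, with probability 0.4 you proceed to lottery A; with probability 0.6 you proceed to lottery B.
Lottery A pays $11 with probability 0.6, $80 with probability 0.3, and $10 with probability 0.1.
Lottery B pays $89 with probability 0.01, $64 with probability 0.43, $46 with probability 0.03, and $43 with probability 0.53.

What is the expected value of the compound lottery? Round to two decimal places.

EV(A) = 0.6 × 11 + 0.3 × 80 + 0.1 × 10 = 6.6 + 24 + 1 = 31.6
EV(B) = 0.01 × 89 + 0.43 × 64 + 0.03 × 46 + 0.53 × 43 = 0.89 + 27.52 + 1.38 + 22.79 = 52.58
Overall = 0.4 × 31.6 + 0.6 × 52.58 = 12.64 + 31.548 = 44.188

$44.19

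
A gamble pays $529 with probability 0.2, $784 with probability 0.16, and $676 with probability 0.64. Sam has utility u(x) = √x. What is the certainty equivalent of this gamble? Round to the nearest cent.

$661.52

E[u] = 0.2·√529 + 0.16·√784 + 0.64·√676 = 0.2·23 + 0.16·28 + 0.64·26 = 25.72
CE = (25.72)² = 661.5184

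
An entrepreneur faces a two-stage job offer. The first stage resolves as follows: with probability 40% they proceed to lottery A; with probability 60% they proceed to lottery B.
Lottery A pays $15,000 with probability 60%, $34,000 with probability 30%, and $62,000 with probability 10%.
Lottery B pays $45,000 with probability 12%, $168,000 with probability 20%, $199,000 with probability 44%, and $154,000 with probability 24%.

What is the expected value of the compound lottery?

$108,272

EV(A) = 0.6 × 15000 + 0.3 × 34000 + 0.1 × 62000 = 9000 + 10200 + 6200 = 25400
EV(B) = 0.12 × 45000 + 0.2 × 168000 + 0.44 × 199000 + 0.24 × 154000 = 5400 + 33600 + 87560 + 36960 = 163520
Overall = 0.4 × 25400 + 0.6 × 163520 = 10160 + 98112 = 108272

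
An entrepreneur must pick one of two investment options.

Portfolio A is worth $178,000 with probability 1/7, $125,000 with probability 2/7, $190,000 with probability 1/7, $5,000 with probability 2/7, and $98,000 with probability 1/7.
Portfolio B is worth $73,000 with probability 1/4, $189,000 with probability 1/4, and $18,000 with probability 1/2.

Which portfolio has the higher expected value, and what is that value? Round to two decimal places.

Portfolio A = 1/7 × 178000 + 2/7 × 125000 + 1/7 × 190000 + 2/7 × 5000 + 1/7 × 98000 = 25428.5714 + 35714.2857 + 27142.8571 + 1428.5714 + 14000 = 103714.2857
Portfolio B = 1/4 × 73000 + 1/4 × 189000 + 1/2 × 18000 = 18250 + 47250 + 9000 = 74500

Portfolio A ($103,714.29)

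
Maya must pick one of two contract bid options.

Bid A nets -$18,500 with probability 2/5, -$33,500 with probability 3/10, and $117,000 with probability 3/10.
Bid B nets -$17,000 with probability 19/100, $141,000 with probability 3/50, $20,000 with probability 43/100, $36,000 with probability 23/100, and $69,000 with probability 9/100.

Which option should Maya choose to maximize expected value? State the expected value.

Bid A = 2/5 × (-18500) + 3/10 × (-33500) + 3/10 × 117000 = -7400 − 10050 + 35100 = 17650
Bid B = 19/100 × (-17000) + 3/50 × 141000 + 43/100 × 20000 + 23/100 × 36000 + 9/100 × 69000 = -3230 + 8460 + 8600 + 8280 + 6210 = 28320

Bid B ($28,320)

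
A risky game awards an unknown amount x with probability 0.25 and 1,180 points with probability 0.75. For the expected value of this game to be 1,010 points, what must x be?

0.25·x + 0.75·1180 = 1010
0.25·x = 1010 − 885 = 125
x = 125 / 0.25 = 500

x = 500 points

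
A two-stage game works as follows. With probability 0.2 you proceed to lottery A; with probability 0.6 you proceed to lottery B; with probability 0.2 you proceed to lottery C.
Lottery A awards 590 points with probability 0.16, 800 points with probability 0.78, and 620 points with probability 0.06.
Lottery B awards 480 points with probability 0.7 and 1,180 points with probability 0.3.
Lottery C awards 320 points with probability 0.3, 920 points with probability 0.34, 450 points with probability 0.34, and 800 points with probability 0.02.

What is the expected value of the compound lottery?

EV(A) = 0.16 × 590 + 0.78 × 800 + 0.06 × 620 = 94.4 + 624 + 37.2 = 755.6
EV(B) = 0.7 × 480 + 0.3 × 1180 = 336 + 354 = 690
EV(C) = 0.3 × 320 + 0.34 × 920 + 0.34 × 450 + 0.02 × 800 = 96 + 312.8 + 153 + 16 = 577.8
Overall = 0.2 × 755.6 + 0.6 × 690 + 0.2 × 577.8 = 151.12 + 414 + 115.56 = 680.68

680.68 points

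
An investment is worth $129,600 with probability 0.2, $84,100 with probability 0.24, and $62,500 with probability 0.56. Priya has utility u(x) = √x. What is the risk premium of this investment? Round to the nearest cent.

E[u] = 0.2·√129600 + 0.24·√84100 + 0.56·√62500 = 0.2·360 + 0.24·290 + 0.56·250 = 281.6
CE = (281.6)² = 79298.56
Risk premium = EV − CE = 81104 − 79298.56 = 1805.44

$1,805.44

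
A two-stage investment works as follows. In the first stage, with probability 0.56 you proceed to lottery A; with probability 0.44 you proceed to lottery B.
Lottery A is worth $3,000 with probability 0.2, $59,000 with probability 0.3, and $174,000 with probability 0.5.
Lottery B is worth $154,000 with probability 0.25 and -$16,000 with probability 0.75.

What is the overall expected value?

$70,628

EV(A) = 0.2 × 3000 + 0.3 × 59000 + 0.5 × 174000 = 600 + 17700 + 87000 = 105300
EV(B) = 0.25 × 154000 + 0.75 × (-16000) = 38500 − 12000 = 26500
Overall = 0.56 × 105300 + 0.44 × 26500 = 58968 + 11660 = 70628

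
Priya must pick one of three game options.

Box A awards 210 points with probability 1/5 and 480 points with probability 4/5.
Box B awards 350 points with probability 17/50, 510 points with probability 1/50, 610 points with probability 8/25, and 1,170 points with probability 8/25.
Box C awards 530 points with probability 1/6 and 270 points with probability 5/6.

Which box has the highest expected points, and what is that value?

Box A = 1/5 × 210 + 4/5 × 480 = 42 + 384 = 426
Box B = 17/50 × 350 + 1/50 × 510 + 8/25 × 610 + 8/25 × 1170 = 119 + 10.2 + 195.2 + 374.4 = 698.8
Box C = 1/6 × 530 + 5/6 × 270 = 88.3333 + 225 = 313.3333

Box B (698.8 points)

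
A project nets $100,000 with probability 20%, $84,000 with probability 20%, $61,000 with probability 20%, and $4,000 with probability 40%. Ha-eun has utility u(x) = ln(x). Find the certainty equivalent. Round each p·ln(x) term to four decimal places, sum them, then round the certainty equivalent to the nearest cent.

$24,139.38

E[u] = 0.2·ln(100000) + 0.2·ln(84000) + 0.2·ln(61000) + 0.4·ln(4000) = 2.3026 + 2.2677 + 2.2037 + 3.3176 = 10.0916
CE = e^10.0916 ≈ 24139.38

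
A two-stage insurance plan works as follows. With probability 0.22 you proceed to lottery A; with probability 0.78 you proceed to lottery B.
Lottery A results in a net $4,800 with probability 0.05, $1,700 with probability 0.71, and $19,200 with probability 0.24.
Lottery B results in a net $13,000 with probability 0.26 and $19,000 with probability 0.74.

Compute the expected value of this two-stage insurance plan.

EV(A) = 0.05 × 4800 + 0.71 × 1700 + 0.24 × 19200 = 240 + 1207 + 4608 = 6055
EV(B) = 0.26 × 13000 + 0.74 × 19000 = 3380 + 14060 = 17440
Overall = 0.22 × 6055 + 0.78 × 17440 = 1332.1 + 13603.2 = 14935.3

$14,935.30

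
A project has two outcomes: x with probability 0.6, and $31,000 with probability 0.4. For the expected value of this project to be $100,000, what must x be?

x = $146,000

0.6·x + 0.4·31000 = 100000
0.6·x = 100000 − 12400 = 87600
x = 87600 / 0.6 = 146000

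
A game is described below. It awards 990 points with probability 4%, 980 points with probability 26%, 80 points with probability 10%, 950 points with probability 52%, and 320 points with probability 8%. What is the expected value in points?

822 points

EV = 0.04 × 990 + 0.26 × 980 + 0.1 × 80 + 0.52 × 950 + 0.08 × 320 = 39.6 + 254.8 + 8 + 494 + 25.6 = 822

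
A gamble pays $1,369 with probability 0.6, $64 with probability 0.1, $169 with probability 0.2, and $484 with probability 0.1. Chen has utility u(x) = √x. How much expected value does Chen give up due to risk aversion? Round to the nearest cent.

E[u] = 0.6·√1369 + 0.1·√64 + 0.2·√169 + 0.1·√484 = 0.6·37 + 0.1·8 + 0.2·13 + 0.1·22 = 27.8
CE = (27.8)² = 772.84
Risk premium = EV − CE = 910 − 772.84 = 137.16

$137.16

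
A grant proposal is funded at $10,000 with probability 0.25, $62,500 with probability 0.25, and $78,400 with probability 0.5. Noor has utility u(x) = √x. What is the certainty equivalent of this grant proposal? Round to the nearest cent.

E[u] = 0.25·√10000 + 0.25·√62500 + 0.5·√78400 = 0.25·100 + 0.25·250 + 0.5·280 = 227.5
CE = (227.5)² = 51756.25

$51,756.25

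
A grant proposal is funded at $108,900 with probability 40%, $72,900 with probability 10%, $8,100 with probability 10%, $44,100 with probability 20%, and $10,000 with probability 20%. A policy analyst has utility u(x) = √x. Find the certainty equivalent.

E[u] = 0.4·√108900 + 0.1·√72900 + 0.1·√8100 + 0.2·√44100 + 0.2·√10000 = 0.4·330 + 0.1·270 + 0.1·90 + 0.2·210 + 0.2·100 = 230
CE = (230)² = 52900

$52,900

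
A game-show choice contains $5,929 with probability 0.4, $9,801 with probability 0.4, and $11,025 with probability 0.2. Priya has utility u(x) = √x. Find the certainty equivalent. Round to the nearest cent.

$8,353.96

E[u] = 0.4·√5929 + 0.4·√9801 + 0.2·√11025 = 0.4·77 + 0.4·99 + 0.2·105 = 91.4
CE = (91.4)² = 8353.96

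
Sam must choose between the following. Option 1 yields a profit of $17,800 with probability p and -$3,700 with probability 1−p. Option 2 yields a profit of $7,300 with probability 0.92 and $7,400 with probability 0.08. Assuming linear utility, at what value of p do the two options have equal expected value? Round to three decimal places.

p = 0.512

EV(Option 2) = 0.92 × 7300 + 0.08 × 7400 = 6716 + 592 = 7308
p·17800 + (1−p)·(-3700) = 7308
21500p − 3700 = 7308
p = (7308 + 3700) / 21500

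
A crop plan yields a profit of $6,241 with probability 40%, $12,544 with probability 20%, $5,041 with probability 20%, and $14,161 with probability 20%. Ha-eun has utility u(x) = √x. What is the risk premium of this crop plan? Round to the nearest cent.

E[u] = 0.4·√6241 + 0.2·√12544 + 0.2·√5041 + 0.2·√14161 = 0.4·79 + 0.2·112 + 0.2·71 + 0.2·119 = 92
CE = (92)² = 8464
Risk premium = EV − CE = 8845.6 − 8464 = 381.6

$381.60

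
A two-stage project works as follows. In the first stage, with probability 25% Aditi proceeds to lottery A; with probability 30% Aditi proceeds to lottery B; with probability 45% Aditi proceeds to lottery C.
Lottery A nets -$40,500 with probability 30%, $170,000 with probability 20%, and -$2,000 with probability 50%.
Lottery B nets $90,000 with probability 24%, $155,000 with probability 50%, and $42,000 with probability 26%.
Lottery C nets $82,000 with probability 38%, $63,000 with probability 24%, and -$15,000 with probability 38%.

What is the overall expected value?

EV(A) = 0.3 × (-40500) + 0.2 × 170000 + 0.5 × (-2000) = -12150 + 34000 − 1000 = 20850
EV(B) = 0.24 × 90000 + 0.5 × 155000 + 0.26 × 42000 = 21600 + 77500 + 10920 = 110020
EV(C) = 0.38 × 82000 + 0.24 × 63000 + 0.38 × (-15000) = 31160 + 15120 − 5700 = 40580
Overall = 0.25 × 20850 + 0.3 × 110020 + 0.45 × 40580 = 5212.5 + 33006 + 18261 = 56479.5

$56,479.50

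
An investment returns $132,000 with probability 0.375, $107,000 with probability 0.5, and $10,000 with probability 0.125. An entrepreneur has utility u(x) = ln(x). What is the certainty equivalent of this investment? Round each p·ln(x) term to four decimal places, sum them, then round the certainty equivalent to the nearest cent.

$86,085.82

E[u] = 0.375·ln(132000) + 0.5·ln(107000) + 0.125·ln(10000) = 4.4215 + 5.7903 + 1.1513 = 11.3631
CE = e^11.3631 ≈ 86085.82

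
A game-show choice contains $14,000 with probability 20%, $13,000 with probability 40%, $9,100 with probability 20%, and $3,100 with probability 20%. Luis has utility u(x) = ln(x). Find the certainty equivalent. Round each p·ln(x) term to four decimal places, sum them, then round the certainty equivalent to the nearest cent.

$9,223.41

E[u] = 0.2·ln(14000) + 0.4·ln(13000) + 0.2·ln(9100) + 0.2·ln(3100) = 1.9094 + 3.7891 + 1.8232 + 1.6078 = 9.1295
CE = e^9.1295 ≈ 9223.41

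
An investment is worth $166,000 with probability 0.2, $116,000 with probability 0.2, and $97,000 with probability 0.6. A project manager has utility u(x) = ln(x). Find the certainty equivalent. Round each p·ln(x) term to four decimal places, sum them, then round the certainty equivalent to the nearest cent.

$111,937.95

E[u] = 0.2·ln(166000) + 0.2·ln(116000) + 0.6·ln(97000) = 2.4039 + 2.3323 + 6.8895 = 11.6257
CE = e^11.6257 ≈ 111937.95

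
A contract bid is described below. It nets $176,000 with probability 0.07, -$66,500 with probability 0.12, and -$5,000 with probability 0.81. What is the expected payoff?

EV = 0.07 × 176000 + 0.12 × (-66500) + 0.81 × (-5000) = 12320 − 7980 − 4050 = 290

$290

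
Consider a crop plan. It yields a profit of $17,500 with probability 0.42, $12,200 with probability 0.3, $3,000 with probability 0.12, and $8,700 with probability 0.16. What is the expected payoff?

EV = 0.42 × 17500 + 0.3 × 12200 + 0.12 × 3000 + 0.16 × 8700 = 7350 + 3660 + 360 + 1392 = 12762

$12,762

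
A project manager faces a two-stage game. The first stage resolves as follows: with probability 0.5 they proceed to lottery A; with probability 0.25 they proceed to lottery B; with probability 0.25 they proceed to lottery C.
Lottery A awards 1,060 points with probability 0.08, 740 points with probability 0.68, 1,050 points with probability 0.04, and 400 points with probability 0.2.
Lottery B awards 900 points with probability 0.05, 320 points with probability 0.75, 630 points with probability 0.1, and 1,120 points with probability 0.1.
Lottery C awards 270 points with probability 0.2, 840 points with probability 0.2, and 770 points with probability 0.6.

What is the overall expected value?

EV(A) = 0.08 × 1060 + 0.68 × 740 + 0.04 × 1050 + 0.2 × 400 = 84.8 + 503.2 + 42 + 80 = 710
EV(B) = 0.05 × 900 + 0.75 × 320 + 0.1 × 630 + 0.1 × 1120 = 45 + 240 + 63 + 112 = 460
EV(C) = 0.2 × 270 + 0.2 × 840 + 0.6 × 770 = 54 + 168 + 462 = 684
Overall = 0.5 × 710 + 0.25 × 460 + 0.25 × 684 = 355 + 115 + 171 = 641

641 points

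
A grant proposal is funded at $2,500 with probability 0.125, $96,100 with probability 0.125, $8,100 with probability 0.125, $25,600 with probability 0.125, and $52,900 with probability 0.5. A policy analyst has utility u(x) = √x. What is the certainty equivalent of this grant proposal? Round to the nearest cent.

$36,576.56

E[u] = 0.125·√2500 + 0.125·√96100 + 0.125·√8100 + 0.125·√25600 + 0.5·√52900 = 0.125·50 + 0.125·310 + 0.125·90 + 0.125·160 + 0.5·230 = 191.25
CE = (191.25)² = 36576.5625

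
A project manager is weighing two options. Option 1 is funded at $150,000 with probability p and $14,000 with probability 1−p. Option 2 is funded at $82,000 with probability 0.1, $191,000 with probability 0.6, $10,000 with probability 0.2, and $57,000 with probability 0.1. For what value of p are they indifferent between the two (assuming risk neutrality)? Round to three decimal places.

EV(Option 2) = 0.1 × 82000 + 0.6 × 191000 + 0.2 × 10000 + 0.1 × 57000 = 8200 + 114600 + 2000 + 5700 = 130500
p·150000 + (1−p)·14000 = 130500
136000p + 14000 = 130500
p = (130500 − 14000) / 136000

p = 0.857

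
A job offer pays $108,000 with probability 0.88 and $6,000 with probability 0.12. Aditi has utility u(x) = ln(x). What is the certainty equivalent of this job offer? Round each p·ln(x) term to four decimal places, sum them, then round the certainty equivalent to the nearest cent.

E[u] = 0.88·ln(108000) + 0.12·ln(6000) = 10.1991 + 1.0439 = 11.2430
CE = e^11.2430 ≈ 76343.64

$76,343.64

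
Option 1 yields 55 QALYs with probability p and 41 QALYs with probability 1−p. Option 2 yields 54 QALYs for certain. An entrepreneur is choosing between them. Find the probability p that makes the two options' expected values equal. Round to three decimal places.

p·55 + (1−p)·41 = 54
14p + 41 = 54
p = (54 − 41) / 14

p = 0.929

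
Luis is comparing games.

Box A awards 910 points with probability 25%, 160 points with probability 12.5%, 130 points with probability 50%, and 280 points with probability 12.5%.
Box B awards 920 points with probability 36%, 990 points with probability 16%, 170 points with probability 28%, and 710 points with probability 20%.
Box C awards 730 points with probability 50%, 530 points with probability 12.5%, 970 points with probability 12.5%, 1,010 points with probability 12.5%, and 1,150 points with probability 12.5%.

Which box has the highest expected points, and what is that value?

Box A = 0.25 × 910 + 0.125 × 160 + 0.5 × 130 + 0.125 × 280 = 227.5 + 20 + 65 + 35 = 347.5
Box B = 0.36 × 920 + 0.16 × 990 + 0.28 × 170 + 0.2 × 710 = 331.2 + 158.4 + 47.6 + 142 = 679.2
Box C = 0.5 × 730 + 0.125 × 530 + 0.125 × 970 + 0.125 × 1010 + 0.125 × 1150 = 365 + 66.25 + 121.25 + 126.25 + 143.75 = 822.5

Box C (822.5 points)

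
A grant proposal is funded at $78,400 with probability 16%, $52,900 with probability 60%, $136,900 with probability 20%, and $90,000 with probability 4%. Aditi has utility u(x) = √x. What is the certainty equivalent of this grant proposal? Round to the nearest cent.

E[u] = 0.16·√78400 + 0.6·√52900 + 0.2·√136900 + 0.04·√90000 = 0.16·280 + 0.6·230 + 0.2·370 + 0.04·300 = 268.8
CE = (268.8)² = 72253.44

$72,253.44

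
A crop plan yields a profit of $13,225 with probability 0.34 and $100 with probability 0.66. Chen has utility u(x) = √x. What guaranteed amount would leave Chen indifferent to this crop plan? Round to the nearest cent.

$2,088.49

E[u] = 0.34·√13225 + 0.66·√100 = 0.34·115 + 0.66·10 = 45.7
CE = (45.7)² = 2088.49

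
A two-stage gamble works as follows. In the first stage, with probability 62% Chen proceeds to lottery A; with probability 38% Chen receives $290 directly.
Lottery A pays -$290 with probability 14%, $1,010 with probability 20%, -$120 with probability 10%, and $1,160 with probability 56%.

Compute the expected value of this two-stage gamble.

EV(A) = 0.14 × (-290) + 0.2 × 1010 + 0.1 × (-120) + 0.56 × 1160 = -40.6 + 202 − 12 + 649.6 = 799
Branch B: 290 (certain)
Overall = 0.62 × 799 + 0.38 × 290 = 495.38 + 110.2 = 605.58

$605.58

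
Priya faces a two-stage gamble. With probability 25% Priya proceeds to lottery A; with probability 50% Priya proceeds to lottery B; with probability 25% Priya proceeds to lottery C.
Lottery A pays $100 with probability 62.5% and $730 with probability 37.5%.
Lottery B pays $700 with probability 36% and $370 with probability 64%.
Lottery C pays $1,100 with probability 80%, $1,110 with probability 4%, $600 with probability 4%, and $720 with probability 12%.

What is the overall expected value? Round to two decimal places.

EV(A) = 0.625 × 100 + 0.375 × 730 = 62.5 + 273.75 = 336.25
EV(B) = 0.36 × 700 + 0.64 × 370 = 252 + 236.8 = 488.8
EV(C) = 0.8 × 1100 + 0.04 × 1110 + 0.04 × 600 + 0.12 × 720 = 880 + 44.4 + 24 + 86.4 = 1034.8
Overall = 0.25 × 336.25 + 0.5 × 488.8 + 0.25 × 1034.8 = 84.0625 + 244.4 + 258.7 = 587.1625

$587.16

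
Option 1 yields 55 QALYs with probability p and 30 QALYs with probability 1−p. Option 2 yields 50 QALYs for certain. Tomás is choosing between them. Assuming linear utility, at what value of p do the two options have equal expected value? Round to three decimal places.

p·55 + (1−p)·30 = 50
25p + 30 = 50
p = (50 − 30) / 25

p = 0.800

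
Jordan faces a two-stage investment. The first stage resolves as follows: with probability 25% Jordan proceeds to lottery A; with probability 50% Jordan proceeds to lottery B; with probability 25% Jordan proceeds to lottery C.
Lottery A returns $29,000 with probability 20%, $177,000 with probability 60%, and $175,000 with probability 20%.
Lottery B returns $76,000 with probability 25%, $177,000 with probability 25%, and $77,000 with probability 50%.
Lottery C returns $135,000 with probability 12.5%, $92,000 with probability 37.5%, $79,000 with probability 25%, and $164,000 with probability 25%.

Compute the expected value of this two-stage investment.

EV(A) = 0.2 × 29000 + 0.6 × 177000 + 0.2 × 175000 = 5800 + 106200 + 35000 = 147000
EV(B) = 0.25 × 76000 + 0.25 × 177000 + 0.5 × 77000 = 19000 + 44250 + 38500 = 101750
EV(C) = 0.125 × 135000 + 0.375 × 92000 + 0.25 × 79000 + 0.25 × 164000 = 16875 + 34500 + 19750 + 41000 = 112125
Overall = 0.25 × 147000 + 0.5 × 101750 + 0.25 × 112125 = 36750 + 50875 + 28031.25 = 115656.25

$115,656.25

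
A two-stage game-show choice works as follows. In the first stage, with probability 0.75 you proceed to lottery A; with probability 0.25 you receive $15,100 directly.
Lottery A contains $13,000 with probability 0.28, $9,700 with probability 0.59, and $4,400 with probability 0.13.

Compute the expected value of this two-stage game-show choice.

EV(A) = 0.28 × 13000 + 0.59 × 9700 + 0.13 × 4400 = 3640 + 5723 + 572 = 9935
Branch B: 15100 (certain)
Overall = 0.75 × 9935 + 0.25 × 15100 = 7451.25 + 3775 = 11226.25

$11,226.25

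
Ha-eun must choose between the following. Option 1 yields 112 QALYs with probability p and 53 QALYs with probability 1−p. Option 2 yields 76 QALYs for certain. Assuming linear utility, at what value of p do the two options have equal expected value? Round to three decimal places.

p = 0.390

p·112 + (1−p)·53 = 76
59p + 53 = 76
p = (76 − 53) / 59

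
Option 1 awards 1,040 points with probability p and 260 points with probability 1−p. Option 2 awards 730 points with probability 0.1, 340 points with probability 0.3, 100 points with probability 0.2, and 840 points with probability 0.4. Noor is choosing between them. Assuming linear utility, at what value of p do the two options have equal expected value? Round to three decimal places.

EV(Option 2) = 0.1 × 730 + 0.3 × 340 + 0.2 × 100 + 0.4 × 840 = 73 + 102 + 20 + 336 = 531
p·1040 + (1−p)·260 = 531
780p + 260 = 531
p = (531 − 260) / 780

p = 0.347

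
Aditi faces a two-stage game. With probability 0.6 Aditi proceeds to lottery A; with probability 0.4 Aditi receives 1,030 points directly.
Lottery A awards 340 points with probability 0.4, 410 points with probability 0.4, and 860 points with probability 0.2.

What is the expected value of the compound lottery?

EV(A) = 0.4 × 340 + 0.4 × 410 + 0.2 × 860 = 136 + 164 + 172 = 472
Branch B: 1030 (certain)
Overall = 0.6 × 472 + 0.4 × 1030 = 283.2 + 412 = 695.2

695.2 points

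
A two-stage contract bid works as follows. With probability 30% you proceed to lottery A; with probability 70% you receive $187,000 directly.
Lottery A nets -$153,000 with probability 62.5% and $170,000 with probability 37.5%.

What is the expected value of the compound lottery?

$121,337.50

EV(A) = 0.625 × (-153000) + 0.375 × 170000 = -95625 + 63750 = -31875
Branch B: 187000 (certain)
Overall = 0.3 × (-31875) + 0.7 × 187000 = -9562.5 + 130900 = 121337.5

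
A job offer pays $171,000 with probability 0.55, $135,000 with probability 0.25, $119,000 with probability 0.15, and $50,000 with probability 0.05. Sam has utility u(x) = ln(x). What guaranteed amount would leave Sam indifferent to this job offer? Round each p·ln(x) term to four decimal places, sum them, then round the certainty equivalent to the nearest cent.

$143,558.80

E[u] = 0.55·ln(171000) + 0.25·ln(135000) + 0.15·ln(119000) + 0.05·ln(50000) = 6.6272 + 2.9533 + 1.7530 + 0.5410 = 11.8745
CE = e^11.8745 ≈ 143558.80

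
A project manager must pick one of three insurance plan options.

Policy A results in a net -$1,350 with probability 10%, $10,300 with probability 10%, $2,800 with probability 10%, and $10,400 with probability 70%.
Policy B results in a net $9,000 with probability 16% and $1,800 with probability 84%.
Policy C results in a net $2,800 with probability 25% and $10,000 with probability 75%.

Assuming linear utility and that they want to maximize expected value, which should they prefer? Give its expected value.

Policy A = 0.1 × (-1350) + 0.1 × 10300 + 0.1 × 2800 + 0.7 × 10400 = -135 + 1030 + 280 + 7280 = 8455
Policy B = 0.16 × 9000 + 0.84 × 1800 = 1440 + 1512 = 2952
Policy C = 0.25 × 2800 + 0.75 × 10000 = 700 + 7500 = 8200

Policy A ($8,455)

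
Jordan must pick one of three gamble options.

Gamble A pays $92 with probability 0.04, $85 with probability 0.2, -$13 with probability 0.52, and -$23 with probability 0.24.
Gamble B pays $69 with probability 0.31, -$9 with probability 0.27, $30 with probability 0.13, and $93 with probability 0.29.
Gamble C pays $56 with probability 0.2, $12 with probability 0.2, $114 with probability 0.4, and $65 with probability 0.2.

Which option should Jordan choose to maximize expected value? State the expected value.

Gamble C ($72.20)

Gamble A = 0.04 × 92 + 0.2 × 85 + 0.52 × (-13) + 0.24 × (-23) = 3.68 + 17 − 6.76 − 5.52 = 8.4
Gamble B = 0.31 × 69 + 0.27 × (-9) + 0.13 × 30 + 0.29 × 93 = 21.39 − 2.43 + 3.9 + 26.97 = 49.83
Gamble C = 0.2 × 56 + 0.2 × 12 + 0.4 × 114 + 0.2 × 65 = 11.2 + 2.4 + 45.6 + 13 = 72.2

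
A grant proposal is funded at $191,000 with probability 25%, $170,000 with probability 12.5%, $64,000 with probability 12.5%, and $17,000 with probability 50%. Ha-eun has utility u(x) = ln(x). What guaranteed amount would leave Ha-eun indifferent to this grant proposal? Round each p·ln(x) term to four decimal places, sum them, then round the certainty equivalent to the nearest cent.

$48,981.60

E[u] = 0.25·ln(191000) + 0.125·ln(170000) + 0.125·ln(64000) + 0.5·ln(17000) = 3.0400 + 1.5054 + 1.3833 + 4.8705 = 10.7992
CE = e^10.7992 ≈ 48981.60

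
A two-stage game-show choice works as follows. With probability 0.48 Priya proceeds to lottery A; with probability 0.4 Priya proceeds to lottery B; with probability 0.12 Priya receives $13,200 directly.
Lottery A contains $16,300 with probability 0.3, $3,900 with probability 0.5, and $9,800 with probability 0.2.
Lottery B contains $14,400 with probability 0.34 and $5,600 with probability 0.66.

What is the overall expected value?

$9,244.80

EV(A) = 0.3 × 16300 + 0.5 × 3900 + 0.2 × 9800 = 4890 + 1950 + 1960 = 8800
EV(B) = 0.34 × 14400 + 0.66 × 5600 = 4896 + 3696 = 8592
Branch C: 13200 (certain)
Overall = 0.48 × 8800 + 0.4 × 8592 + 0.12 × 13200 = 4224 + 3436.8 + 1584 = 9244.8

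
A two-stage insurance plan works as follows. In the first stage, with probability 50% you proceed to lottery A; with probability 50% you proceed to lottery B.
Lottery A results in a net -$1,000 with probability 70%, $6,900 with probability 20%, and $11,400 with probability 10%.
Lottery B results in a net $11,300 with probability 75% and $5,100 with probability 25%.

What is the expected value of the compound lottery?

$5,785

EV(A) = 0.7 × (-1000) + 0.2 × 6900 + 0.1 × 11400 = -700 + 1380 + 1140 = 1820
EV(B) = 0.75 × 11300 + 0.25 × 5100 = 8475 + 1275 = 9750
Overall = 0.5 × 1820 + 0.5 × 9750 = 910 + 4875 = 5785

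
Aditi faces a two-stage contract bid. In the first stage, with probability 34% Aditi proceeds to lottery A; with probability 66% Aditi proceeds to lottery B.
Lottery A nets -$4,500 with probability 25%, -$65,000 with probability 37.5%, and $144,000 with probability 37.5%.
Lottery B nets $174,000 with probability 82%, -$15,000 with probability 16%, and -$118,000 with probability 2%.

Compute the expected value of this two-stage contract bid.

EV(A) = 0.25 × (-4500) + 0.375 × (-65000) + 0.375 × 144000 = -1125 − 24375 + 54000 = 28500
EV(B) = 0.82 × 174000 + 0.16 × (-15000) + 0.02 × (-118000) = 142680 − 2400 − 2360 = 137920
Overall = 0.34 × 28500 + 0.66 × 137920 = 9690 + 91027.2 = 100717.2

$100,717.20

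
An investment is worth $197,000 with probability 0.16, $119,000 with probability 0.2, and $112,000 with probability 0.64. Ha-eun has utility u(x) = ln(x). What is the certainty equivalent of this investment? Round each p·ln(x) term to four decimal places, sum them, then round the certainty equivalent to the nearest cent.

$124,094.67

E[u] = 0.16·ln(197000) + 0.2·ln(119000) + 0.64·ln(112000) = 1.9506 + 2.3374 + 7.4408 = 11.7288
CE = e^11.7288 ≈ 124094.67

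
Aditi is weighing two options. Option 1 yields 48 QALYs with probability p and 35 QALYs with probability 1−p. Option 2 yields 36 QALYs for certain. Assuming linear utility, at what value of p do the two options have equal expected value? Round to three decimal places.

p·48 + (1−p)·35 = 36
13p + 35 = 36
p = (36 − 35) / 13

p = 0.077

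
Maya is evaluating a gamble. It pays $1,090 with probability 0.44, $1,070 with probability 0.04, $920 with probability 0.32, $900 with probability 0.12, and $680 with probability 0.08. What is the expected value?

EV = 0.44 × 1090 + 0.04 × 1070 + 0.32 × 920 + 0.12 × 900 + 0.08 × 680 = 479.6 + 42.8 + 294.4 + 108 + 54.4 = 979.2

$979.20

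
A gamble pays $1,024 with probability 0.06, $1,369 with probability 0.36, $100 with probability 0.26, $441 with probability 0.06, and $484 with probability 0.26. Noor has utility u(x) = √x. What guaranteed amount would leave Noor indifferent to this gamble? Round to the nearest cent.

$616.03

E[u] = 0.06·√1024 + 0.36·√1369 + 0.26·√100 + 0.06·√441 + 0.26·√484 = 0.06·32 + 0.36·37 + 0.26·10 + 0.06·21 + 0.26·22 = 24.82
CE = (24.82)² = 616.0324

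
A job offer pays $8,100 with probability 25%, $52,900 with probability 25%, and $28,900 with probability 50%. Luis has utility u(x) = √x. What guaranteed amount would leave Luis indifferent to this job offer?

$27,225

E[u] = 0.25·√8100 + 0.25·√52900 + 0.5·√28900 = 0.25·90 + 0.25·230 + 0.5·170 = 165
CE = (165)² = 27225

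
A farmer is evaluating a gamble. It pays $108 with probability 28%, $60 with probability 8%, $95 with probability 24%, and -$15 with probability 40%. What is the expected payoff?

EV = 0.28 × 108 + 0.08 × 60 + 0.24 × 95 + 0.4 × (-15) = 30.24 + 4.8 + 22.8 − 6 = 51.84

$51.84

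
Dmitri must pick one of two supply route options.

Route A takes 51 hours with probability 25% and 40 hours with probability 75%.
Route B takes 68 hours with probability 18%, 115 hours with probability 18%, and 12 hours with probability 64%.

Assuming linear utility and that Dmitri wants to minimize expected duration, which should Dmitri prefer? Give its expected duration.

Route B (40.62 hours)

Route A = 0.25 × 51 + 0.75 × 40 = 12.75 + 30 = 42.75
Route B = 0.18 × 68 + 0.18 × 115 + 0.64 × 12 = 12.24 + 20.7 + 7.68 = 40.62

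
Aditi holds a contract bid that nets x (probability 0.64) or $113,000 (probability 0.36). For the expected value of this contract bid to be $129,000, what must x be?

0.64·x + 0.36·113000 = 129000
0.64·x = 129000 − 40680 = 88320
x = 88320 / 0.64 = 138000

x = $138,000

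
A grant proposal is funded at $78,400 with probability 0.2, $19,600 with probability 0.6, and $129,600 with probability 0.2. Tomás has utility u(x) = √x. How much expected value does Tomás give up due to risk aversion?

$8,416

E[u] = 0.2·√78400 + 0.6·√19600 + 0.2·√129600 = 0.2·280 + 0.6·140 + 0.2·360 = 212
CE = (212)² = 44944
Risk premium = EV − CE = 53360 − 44944 = 8416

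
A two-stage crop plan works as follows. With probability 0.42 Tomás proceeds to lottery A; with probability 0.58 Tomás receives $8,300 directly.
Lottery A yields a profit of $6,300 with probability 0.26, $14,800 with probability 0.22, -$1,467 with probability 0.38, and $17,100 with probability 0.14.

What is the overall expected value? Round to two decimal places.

EV(A) = 0.26 × 6300 + 0.22 × 14800 + 0.38 × (-1467) + 0.14 × 17100 = 1638 + 3256 − 557.46 + 2394 = 6730.54
Branch B: 8300 (certain)
Overall = 0.42 × 6730.54 + 0.58 × 8300 = 2826.8268 + 4814 = 7640.8268

$7,640.83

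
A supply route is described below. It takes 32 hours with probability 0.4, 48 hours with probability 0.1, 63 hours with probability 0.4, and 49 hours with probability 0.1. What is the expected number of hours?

EV = 0.4 × 32 + 0.1 × 48 + 0.4 × 63 + 0.1 × 49 = 12.8 + 4.8 + 25.2 + 4.9 = 47.7

47.7 hours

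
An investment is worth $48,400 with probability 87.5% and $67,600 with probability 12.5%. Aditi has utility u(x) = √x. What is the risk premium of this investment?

E[u] = 0.875·√48400 + 0.125·√67600 = 0.875·220 + 0.125·260 = 225
CE = (225)² = 50625
Risk premium = EV − CE = 50800 − 50625 = 175

$175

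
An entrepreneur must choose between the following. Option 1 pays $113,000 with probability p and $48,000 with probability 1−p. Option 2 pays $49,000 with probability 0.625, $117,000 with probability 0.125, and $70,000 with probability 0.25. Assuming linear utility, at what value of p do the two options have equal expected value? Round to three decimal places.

EV(Option 2) = 0.625 × 49000 + 0.125 × 117000 + 0.25 × 70000 = 30625 + 14625 + 17500 = 62750
p·113000 + (1−p)·48000 = 62750
65000p + 48000 = 62750
p = (62750 − 48000) / 65000

p = 0.227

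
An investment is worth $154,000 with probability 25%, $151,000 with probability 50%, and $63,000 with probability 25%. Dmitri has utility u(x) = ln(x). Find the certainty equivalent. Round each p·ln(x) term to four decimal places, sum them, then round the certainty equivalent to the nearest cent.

E[u] = 0.25·ln(154000) + 0.5·ln(151000) + 0.25·ln(63000) = 2.9862 + 5.9625 + 2.7627 = 11.7114
CE = e^11.7114 ≈ 121954.10

$121,954.10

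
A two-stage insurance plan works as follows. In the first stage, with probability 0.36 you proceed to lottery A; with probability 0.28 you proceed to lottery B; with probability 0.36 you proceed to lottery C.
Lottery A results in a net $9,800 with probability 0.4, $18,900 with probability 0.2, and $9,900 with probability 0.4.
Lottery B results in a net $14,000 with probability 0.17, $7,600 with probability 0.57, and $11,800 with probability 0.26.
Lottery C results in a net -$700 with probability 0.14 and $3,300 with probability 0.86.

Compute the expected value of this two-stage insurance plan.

$7,922.40

EV(A) = 0.4 × 9800 + 0.2 × 18900 + 0.4 × 9900 = 3920 + 3780 + 3960 = 11660
EV(B) = 0.17 × 14000 + 0.57 × 7600 + 0.26 × 11800 = 2380 + 4332 + 3068 = 9780
EV(C) = 0.14 × (-700) + 0.86 × 3300 = -98 + 2838 = 2740
Overall = 0.36 × 11660 + 0.28 × 9780 + 0.36 × 2740 = 4197.6 + 2738.4 + 986.4 = 7922.4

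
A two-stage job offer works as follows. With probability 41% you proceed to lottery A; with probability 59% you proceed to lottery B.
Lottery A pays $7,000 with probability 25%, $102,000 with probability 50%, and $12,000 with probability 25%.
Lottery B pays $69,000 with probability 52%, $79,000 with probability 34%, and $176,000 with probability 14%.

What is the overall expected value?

$74,411.70

EV(A) = 0.25 × 7000 + 0.5 × 102000 + 0.25 × 12000 = 1750 + 51000 + 3000 = 55750
EV(B) = 0.52 × 69000 + 0.34 × 79000 + 0.14 × 176000 = 35880 + 26860 + 24640 = 87380
Overall = 0.41 × 55750 + 0.59 × 87380 = 22857.5 + 51554.2 = 74411.7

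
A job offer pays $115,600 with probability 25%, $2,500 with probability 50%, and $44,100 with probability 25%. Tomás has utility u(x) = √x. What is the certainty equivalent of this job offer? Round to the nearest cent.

E[u] = 0.25·√115600 + 0.5·√2500 + 0.25·√44100 = 0.25·340 + 0.5·50 + 0.25·210 = 162.5
CE = (162.5)² = 26406.25

$26,406.25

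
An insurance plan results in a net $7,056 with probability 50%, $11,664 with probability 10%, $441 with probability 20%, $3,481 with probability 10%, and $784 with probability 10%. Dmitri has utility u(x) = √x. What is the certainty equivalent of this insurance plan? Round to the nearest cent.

$4,316.49

E[u] = 0.5·√7056 + 0.1·√11664 + 0.2·√441 + 0.1·√3481 + 0.1·√784 = 0.5·84 + 0.1·108 + 0.2·21 + 0.1·59 + 0.1·28 = 65.7
CE = (65.7)² = 4316.49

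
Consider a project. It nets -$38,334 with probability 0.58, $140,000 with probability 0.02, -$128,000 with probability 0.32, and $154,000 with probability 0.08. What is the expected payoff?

EV = 0.58 × (-38334) + 0.02 × 140000 + 0.32 × (-128000) + 0.08 × 154000 = -22233.72 + 2800 − 40960 + 12320 = -48073.72

-$48,073.72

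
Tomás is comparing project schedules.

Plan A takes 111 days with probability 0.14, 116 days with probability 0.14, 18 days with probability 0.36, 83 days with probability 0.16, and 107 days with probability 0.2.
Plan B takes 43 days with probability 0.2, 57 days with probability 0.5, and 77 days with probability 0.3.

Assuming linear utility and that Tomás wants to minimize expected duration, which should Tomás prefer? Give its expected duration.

Plan B (60.2 days)

Plan A = 0.14 × 111 + 0.14 × 116 + 0.36 × 18 + 0.16 × 83 + 0.2 × 107 = 15.54 + 16.24 + 6.48 + 13.28 + 21.4 = 72.94
Plan B = 0.2 × 43 + 0.5 × 57 + 0.3 × 77 = 8.6 + 28.5 + 23.1 = 60.2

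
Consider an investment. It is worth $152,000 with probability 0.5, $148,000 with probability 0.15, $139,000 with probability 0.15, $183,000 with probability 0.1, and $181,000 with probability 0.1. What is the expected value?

EV = 0.5 × 152000 + 0.15 × 148000 + 0.15 × 139000 + 0.1 × 183000 + 0.1 × 181000 = 76000 + 22200 + 20850 + 18300 + 18100 = 155450

$155,450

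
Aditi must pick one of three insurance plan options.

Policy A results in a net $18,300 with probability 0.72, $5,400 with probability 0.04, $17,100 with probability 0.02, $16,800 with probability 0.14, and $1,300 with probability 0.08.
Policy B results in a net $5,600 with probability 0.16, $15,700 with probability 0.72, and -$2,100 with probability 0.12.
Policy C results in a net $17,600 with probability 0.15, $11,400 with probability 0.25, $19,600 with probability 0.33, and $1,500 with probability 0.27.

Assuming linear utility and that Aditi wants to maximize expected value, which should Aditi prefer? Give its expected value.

Policy A ($16,190)

Policy A = 0.72 × 18300 + 0.04 × 5400 + 0.02 × 17100 + 0.14 × 16800 + 0.08 × 1300 = 13176 + 216 + 342 + 2352 + 104 = 16190
Policy B = 0.16 × 5600 + 0.72 × 15700 + 0.12 × (-2100) = 896 + 11304 − 252 = 11948
Policy C = 0.15 × 17600 + 0.25 × 11400 + 0.33 × 19600 + 0.27 × 1500 = 2640 + 2850 + 6468 + 405 = 12363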